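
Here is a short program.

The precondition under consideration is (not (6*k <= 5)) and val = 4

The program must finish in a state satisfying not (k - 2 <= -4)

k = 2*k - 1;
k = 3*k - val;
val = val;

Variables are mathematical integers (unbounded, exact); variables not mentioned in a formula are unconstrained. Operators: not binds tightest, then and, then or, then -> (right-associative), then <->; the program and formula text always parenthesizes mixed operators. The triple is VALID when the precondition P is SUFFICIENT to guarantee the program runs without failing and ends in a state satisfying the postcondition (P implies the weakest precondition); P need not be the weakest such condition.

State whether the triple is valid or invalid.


Working backward. After the program, the postcondition not (k - 2 <= -4) must hold; in canonical form it is not (k <= -2).
Before val := val: not (k <= -2)
Before k := 3*k - val: not (3*k <= val - 2)
Before k := 2*k - 1: not (6*k <= val + 1)
The weakest precondition is not (6*k <= val + 1).
Check whether (not (6*k <= 5)) and val = 4 implies it.
Every state satisfying the precondition satisfies the weakest precondition: the implication holds.
Answer: valid


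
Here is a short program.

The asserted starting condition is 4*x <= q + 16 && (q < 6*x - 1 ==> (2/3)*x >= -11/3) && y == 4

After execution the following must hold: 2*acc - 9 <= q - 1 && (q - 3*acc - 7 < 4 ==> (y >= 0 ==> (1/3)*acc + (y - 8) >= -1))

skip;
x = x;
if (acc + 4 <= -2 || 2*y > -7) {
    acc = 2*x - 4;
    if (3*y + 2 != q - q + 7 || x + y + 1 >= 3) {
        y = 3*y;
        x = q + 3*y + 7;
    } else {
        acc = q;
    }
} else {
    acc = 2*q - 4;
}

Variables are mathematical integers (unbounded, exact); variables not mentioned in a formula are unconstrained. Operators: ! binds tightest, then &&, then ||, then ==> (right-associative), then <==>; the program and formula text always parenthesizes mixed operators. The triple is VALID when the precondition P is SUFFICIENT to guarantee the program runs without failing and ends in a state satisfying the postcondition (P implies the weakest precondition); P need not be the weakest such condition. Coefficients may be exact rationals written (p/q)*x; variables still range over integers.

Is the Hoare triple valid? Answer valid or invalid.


Working backward. After the program, the postcondition 2*acc - 9 <= q - 1 && (q - 3*acc - 7 < 4 ==> (y >= 0 ==> (1/3)*acc + (y - 8) >= -1)) must hold; in canonical form it is 2*acc <= q + 8 && (q < 3*acc + 11 ==> (y >= 0 ==> (1/3)*acc + y >= 7)).
Then branch requires ((3*y != 5 || x + y >= 2) ==> (4*x <= q + 16 && (q < 6*x - 1 ==> (3*y >= 0 ==> (2/3)*x + 3*y >= 25/3)))) && ((!(3*y != 5 || x + y >= 2)) ==> (q <= 8 && (2*q > -11 ==> (y >= 0 ==> (1/3)*q + y >= 7)))); else branch requires 3*q <= 16 && (5*q > 1 ==> (y >= 0 ==> (2/3)*q + y >= 25/3)).
Before the if: ((acc <= -6 || 2*y > -7) ==> (((3*y != 5 || x + y >= 2) ==> (4*x <= q + 16 && (q < 6*x - 1 ==> (3*y >= 0 ==> (2/3)*x + 3*y >= 25/3)))) && ((!(3*y != 5 || x + y >= 2)) ==> (q <= 8 && (2*q > -11 ==> (y >= 0 ==> (1/3)*q + y >= 7)))))) && ((!(acc <= -6 || 2*y > -7)) ==> (3*q <= 16 && (5*q > 1 ==> (y >= 0 ==> (2/3)*q + y >= 25/3))))
Before x := x: ((acc <= -6 || 2*y > -7) ==> (((3*y != 5 || x + y >= 2) ==> (4*x <= q + 16 && (q < 6*x - 1 ==> (3*y >= 0 ==> (2/3)*x + 3*y >= 25/3)))) && ((!(3*y != 5 || x + y >= 2)) ==> (q <= 8 && (2*q > -11 ==> (y >= 0 ==> (1/3)*q + y >= 7)))))) && ((!(acc <= -6 || 2*y > -7)) ==> (3*q <= 16 && (5*q > 1 ==> (y >= 0 ==> (2/3)*q + y >= 25/3))))
Before skip: ((acc <= -6 || 2*y > -7) ==> (((3*y != 5 || x + y >= 2) ==> (4*x <= q + 16 && (q < 6*x - 1 ==> (3*y >= 0 ==> (2/3)*x + 3*y >= 25/3)))) && ((!(3*y != 5 || x + y >= 2)) ==> (q <= 8 && (2*q > -11 ==> (y >= 0 ==> (1/3)*q + y >= 7)))))) && ((!(acc <= -6 || 2*y > -7)) ==> (3*q <= 16 && (5*q > 1 ==> (y >= 0 ==> (2/3)*q + y >= 25/3))))
The weakest precondition is ((acc <= -6 || 2*y > -7) ==> (((3*y != 5 || x + y >= 2) ==> (4*x <= q + 16 && (q < 6*x - 1 ==> (3*y >= 0 ==> (2/3)*x + 3*y >= 25/3)))) && ((!(3*y != 5 || x + y >= 2)) ==> (q <= 8 && (2*q > -11 ==> (y >= 0 ==> (1/3)*q + y >= 7)))))) && ((!(acc <= -6 || 2*y > -7)) ==> (3*q <= 16 && (5*q > 1 ==> (y >= 0 ==> (2/3)*q + y >= 25/3)))).
Check whether 4*x <= q + 16 && (q < 6*x - 1 ==> (2/3)*x >= -11/3) && y == 4 implies it.
Every state satisfying the precondition satisfies the weakest precondition: the implication holds.
Answer: valid


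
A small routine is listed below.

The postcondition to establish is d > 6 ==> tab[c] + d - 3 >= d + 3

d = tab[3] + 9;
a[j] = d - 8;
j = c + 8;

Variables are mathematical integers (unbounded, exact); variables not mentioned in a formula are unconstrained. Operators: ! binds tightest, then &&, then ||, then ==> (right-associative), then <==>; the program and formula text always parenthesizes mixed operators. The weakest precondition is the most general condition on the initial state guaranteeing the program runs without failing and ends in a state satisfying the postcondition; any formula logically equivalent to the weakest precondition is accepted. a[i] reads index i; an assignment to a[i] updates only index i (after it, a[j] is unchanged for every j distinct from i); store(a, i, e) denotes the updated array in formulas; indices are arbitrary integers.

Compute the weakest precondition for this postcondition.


Working backward. After the program, the postcondition d > 6 ==> tab[c] + d - 3 >= d + 3 must hold; in canonical form it is d > 6 ==> tab[c] >= 6.
Before j := c + 8: d > 6 ==> tab[c] >= 6
Before a[j] := d - 8: d > 6 ==> tab[c] >= 6
Before d := tab[3] + 9: tab[3] > -3 ==> tab[c] >= 6
Answer: WP = tab[3] > -3 ==> tab[c] >= 6


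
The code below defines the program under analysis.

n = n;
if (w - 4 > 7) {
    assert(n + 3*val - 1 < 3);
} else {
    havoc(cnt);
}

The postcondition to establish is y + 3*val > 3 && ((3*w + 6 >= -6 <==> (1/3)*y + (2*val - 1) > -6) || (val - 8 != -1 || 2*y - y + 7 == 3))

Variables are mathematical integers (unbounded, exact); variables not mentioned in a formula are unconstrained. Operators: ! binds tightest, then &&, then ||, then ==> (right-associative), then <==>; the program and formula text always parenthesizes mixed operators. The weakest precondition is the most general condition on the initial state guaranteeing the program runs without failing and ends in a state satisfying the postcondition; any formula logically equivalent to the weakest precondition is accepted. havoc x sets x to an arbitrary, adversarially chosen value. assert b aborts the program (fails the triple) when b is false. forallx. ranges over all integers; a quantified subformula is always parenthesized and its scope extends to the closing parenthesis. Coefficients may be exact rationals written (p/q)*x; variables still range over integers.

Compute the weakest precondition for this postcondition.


Working backward. After the program, the postcondition y + 3*val > 3 && ((3*w + 6 >= -6 <==> (1/3)*y + (2*val - 1) > -6) || (val - 8 != -1 || 2*y - y + 7 == 3)) must hold; in canonical form it is 3*val + y > 3 && ((3*w >= -12 <==> 2*val + (1/3)*y > -5) || val != 7 || y == -4).
Then branch requires n + 3*val < 4 && 3*val + y > 3 && ((3*w >= -12 <==> 2*val + (1/3)*y > -5) || val != 7 || y == -4); else branch requires 3*val + y > 3 && ((3*w >= -12 <==> 2*val + (1/3)*y > -5) || val != 7 || y == -4).
Before the if: (w > 11 ==> (n + 3*val < 4 && 3*val + y > 3 && ((3*w >= -12 <==> 2*val + (1/3)*y > -5) || val != 7 || y == -4))) && ((!(w > 11)) ==> (3*val + y > 3 && ((3*w >= -12 <==> 2*val + (1/3)*y > -5) || val != 7 || y == -4)))
Before n := n: (w > 11 ==> (n + 3*val < 4 && 3*val + y > 3 && ((3*w >= -12 <==> 2*val + (1/3)*y > -5) || val != 7 || y == -4))) && ((!(w > 11)) ==> (3*val + y > 3 && ((3*w >= -12 <==> 2*val + (1/3)*y > -5) || val != 7 || y == -4)))
Answer: WP = (w > 11 ==> (n + 3*val < 4 && 3*val + y > 3 && ((3*w >= -12 <==> 2*val + (1/3)*y > -5) || val != 7 || y == -4))) && ((!(w > 11)) ==> (3*val + y > 3 && ((3*w >= -12 <==> 2*val + (1/3)*y > -5) || val != 7 || y == -4)))


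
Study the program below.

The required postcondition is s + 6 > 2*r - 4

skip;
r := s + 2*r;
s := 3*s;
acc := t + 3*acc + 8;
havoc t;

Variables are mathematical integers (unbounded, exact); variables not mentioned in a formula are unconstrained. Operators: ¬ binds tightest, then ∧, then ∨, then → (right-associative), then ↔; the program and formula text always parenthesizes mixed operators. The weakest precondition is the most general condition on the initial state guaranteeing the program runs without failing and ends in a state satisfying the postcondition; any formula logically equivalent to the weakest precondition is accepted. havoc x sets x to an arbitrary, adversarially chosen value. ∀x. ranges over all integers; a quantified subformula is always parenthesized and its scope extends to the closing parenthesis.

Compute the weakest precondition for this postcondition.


Working backward. After the program, the postcondition s + 6 > 2*r - 4 must hold; in canonical form it is s > 2*r - 10.
Before havoc t: s > 2*r - 10
Before acc := t + 3*acc + 8: s > 2*r - 10
Before s := 3*s: 3*s > 2*r - 10
Before r := s + 2*r: s > 4*r - 10
Before skip: s > 4*r - 10
Answer: WP = s > 4*r - 10


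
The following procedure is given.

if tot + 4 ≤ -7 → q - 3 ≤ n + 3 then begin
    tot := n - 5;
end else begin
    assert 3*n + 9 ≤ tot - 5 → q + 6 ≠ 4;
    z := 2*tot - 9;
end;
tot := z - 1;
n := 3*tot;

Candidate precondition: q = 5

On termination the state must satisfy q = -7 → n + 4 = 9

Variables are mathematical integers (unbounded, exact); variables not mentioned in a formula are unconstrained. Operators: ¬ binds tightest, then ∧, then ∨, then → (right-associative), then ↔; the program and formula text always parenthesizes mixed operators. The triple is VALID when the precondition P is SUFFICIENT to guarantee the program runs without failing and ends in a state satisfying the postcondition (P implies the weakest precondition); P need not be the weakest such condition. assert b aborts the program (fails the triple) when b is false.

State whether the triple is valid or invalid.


Working backward. After the program, the postcondition q = -7 → n + 4 = 9 must hold; in canonical form it is q = -7 → n = 5.
Before n := 3*tot: q = -7 → 3*tot = 5
Before tot := z - 1: q = -7 → 3*z = 8
Then branch requires q = -7 → 3*z = 8; else branch requires (3*n ≤ tot - 14 → q ≠ -2) ∧ (q = -7 → 6*tot = 35).
Before the if: ((tot ≤ -11 → q ≤ n + 6) → (q = -7 → 3*z = 8)) ∧ ((¬(tot ≤ -11 → q ≤ n + 6)) → ((3*n ≤ tot - 14 → q ≠ -2) ∧ (q = -7 → 6*tot = 35)))
The weakest precondition is ((tot ≤ -11 → q ≤ n + 6) → (q = -7 → 3*z = 8)) ∧ ((¬(tot ≤ -11 → q ≤ n + 6)) → ((3*n ≤ tot - 14 → q ≠ -2) ∧ (q = -7 → 6*tot = 35))).
Check whether q = 5 implies it.
Every state satisfying the precondition satisfies the weakest precondition: the implication holds.
Answer: valid


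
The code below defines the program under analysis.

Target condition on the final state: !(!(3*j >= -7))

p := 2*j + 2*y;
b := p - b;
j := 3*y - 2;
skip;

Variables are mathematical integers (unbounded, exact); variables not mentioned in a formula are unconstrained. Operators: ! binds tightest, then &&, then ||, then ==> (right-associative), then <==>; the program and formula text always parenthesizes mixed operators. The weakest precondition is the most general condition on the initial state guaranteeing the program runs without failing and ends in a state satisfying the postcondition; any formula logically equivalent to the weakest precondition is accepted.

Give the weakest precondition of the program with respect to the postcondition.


Working backward. After the program, the postcondition !(!(3*j >= -7)) must hold; in canonical form it is 3*j >= -7.
Before skip: 3*j >= -7
Before j := 3*y - 2: 9*y >= -1
Before b := p - b: 9*y >= -1
Before p := 2*j + 2*y: 9*y >= -1
Answer: WP = 9*y >= -1


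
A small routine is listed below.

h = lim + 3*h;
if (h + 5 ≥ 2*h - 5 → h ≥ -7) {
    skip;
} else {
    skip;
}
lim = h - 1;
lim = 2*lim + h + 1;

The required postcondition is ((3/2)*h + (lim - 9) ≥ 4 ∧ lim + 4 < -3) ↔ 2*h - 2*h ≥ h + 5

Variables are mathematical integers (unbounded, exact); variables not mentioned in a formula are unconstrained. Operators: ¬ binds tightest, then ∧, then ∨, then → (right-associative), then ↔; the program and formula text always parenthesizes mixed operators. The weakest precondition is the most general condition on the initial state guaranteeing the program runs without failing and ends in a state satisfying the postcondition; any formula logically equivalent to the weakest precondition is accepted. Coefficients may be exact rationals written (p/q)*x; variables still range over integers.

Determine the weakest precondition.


Working backward. After the program, the postcondition ((3/2)*h + (lim - 9) ≥ 4 ∧ lim + 4 < -3) ↔ 2*h - 2*h ≥ h + 5 must hold; in canonical form it is ((3/2)*h + lim ≥ 13 ∧ lim < -7) ↔ h ≤ -5.
Before lim := 2*lim + h + 1: ((5/2)*h + 2*lim ≥ 12 ∧ h + 2*lim < -8) ↔ h ≤ -5
Before lim := h - 1: ((9/2)*h ≥ 14 ∧ 3*h < -6) ↔ h ≤ -5
Then branch requires ((9/2)*h ≥ 14 ∧ 3*h < -6) ↔ h ≤ -5; else branch requires ((9/2)*h ≥ 14 ∧ 3*h < -6) ↔ h ≤ -5.
Before the if: ((h ≤ 10 → h ≥ -7) → (((9/2)*h ≥ 14 ∧ 3*h < -6) ↔ h ≤ -5)) ∧ ((¬(h ≤ 10 → h ≥ -7)) → (((9/2)*h ≥ 14 ∧ 3*h < -6) ↔ h ≤ -5))
Before h := lim + 3*h: ((3*h + lim ≤ 10 → 3*h + lim ≥ -7) → (((27/2)*h + (9/2)*lim ≥ 14 ∧ 9*h + 3*lim < -6) ↔ 3*h + lim ≤ -5)) ∧ ((¬(3*h + lim ≤ 10 → 3*h + lim ≥ -7)) → (((27/2)*h + (9/2)*lim ≥ 14 ∧ 9*h + 3*lim < -6) ↔ 3*h + lim ≤ -5))
Answer: WP = ((3*h + lim ≤ 10 → 3*h + lim ≥ -7) → (((27/2)*h + (9/2)*lim ≥ 14 ∧ 9*h + 3*lim < -6) ↔ 3*h + lim ≤ -5)) ∧ ((¬(3*h + lim ≤ 10 → 3*h + lim ≥ -7)) → (((27/2)*h + (9/2)*lim ≥ 14 ∧ 9*h + 3*lim < -6) ↔ 3*h + lim ≤ -5))


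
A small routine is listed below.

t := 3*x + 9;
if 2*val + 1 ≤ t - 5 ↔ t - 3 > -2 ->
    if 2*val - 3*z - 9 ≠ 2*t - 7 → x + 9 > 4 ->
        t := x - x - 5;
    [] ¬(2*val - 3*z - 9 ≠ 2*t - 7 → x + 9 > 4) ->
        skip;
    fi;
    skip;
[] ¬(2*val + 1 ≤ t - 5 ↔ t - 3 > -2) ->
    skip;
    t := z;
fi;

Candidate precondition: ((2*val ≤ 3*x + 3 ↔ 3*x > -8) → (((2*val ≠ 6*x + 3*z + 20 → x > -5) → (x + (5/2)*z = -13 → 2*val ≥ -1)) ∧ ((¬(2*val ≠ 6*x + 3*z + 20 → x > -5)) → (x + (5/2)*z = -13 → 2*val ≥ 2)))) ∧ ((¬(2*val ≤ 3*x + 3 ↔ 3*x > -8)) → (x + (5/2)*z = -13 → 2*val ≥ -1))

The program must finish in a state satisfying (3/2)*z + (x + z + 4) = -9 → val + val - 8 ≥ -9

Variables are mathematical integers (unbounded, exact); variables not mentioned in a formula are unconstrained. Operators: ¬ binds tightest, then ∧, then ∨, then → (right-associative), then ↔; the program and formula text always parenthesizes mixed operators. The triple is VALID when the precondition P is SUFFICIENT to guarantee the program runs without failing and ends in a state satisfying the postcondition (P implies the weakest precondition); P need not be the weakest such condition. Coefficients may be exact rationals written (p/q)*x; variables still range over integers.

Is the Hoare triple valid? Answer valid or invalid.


Working backward. After the program, the postcondition (3/2)*z + (x + z + 4) = -9 → val + val - 8 ≥ -9 must hold; in canonical form it is x + (5/2)*z = -13 → 2*val ≥ -1.
Then branch requires ((2*val ≠ 2*t + 3*z + 2 → x > -5) → (x + (5/2)*z = -13 → 2*val ≥ -1)) ∧ ((¬(2*val ≠ 2*t + 3*z + 2 → x > -5)) → (x + (5/2)*z = -13 → 2*val ≥ -1)); else branch requires x + (5/2)*z = -13 → 2*val ≥ -1.
Before the if: ((2*val ≤ t - 6 ↔ t > 1) → (((2*val ≠ 2*t + 3*z + 2 → x > -5) → (x + (5/2)*z = -13 → 2*val ≥ -1)) ∧ ((¬(2*val ≠ 2*t + 3*z + 2 → x > -5)) → (x + (5/2)*z = -13 → 2*val ≥ -1)))) ∧ ((¬(2*val ≤ t - 6 ↔ t > 1)) → (x + (5/2)*z = -13 → 2*val ≥ -1))
Before t := 3*x + 9: ((2*val ≤ 3*x + 3 ↔ 3*x > -8) → (((2*val ≠ 6*x + 3*z + 20 → x > -5) → (x + (5/2)*z = -13 → 2*val ≥ -1)) ∧ ((¬(2*val ≠ 6*x + 3*z + 20 → x > -5)) → (x + (5/2)*z = -13 → 2*val ≥ -1)))) ∧ ((¬(2*val ≤ 3*x + 3 ↔ 3*x > -8)) → (x + (5/2)*z = -13 → 2*val ≥ -1))
The weakest precondition is ((2*val ≤ 3*x + 3 ↔ 3*x > -8) → (((2*val ≠ 6*x + 3*z + 20 → x > -5) → (x + (5/2)*z = -13 → 2*val ≥ -1)) ∧ ((¬(2*val ≠ 6*x + 3*z + 20 → x > -5)) → (x + (5/2)*z = -13 → 2*val ≥ -1)))) ∧ ((¬(2*val ≤ 3*x + 3 ↔ 3*x > -8)) → (x + (5/2)*z = -13 → 2*val ≥ -1)).
Check whether ((2*val ≤ 3*x + 3 ↔ 3*x > -8) → (((2*val ≠ 6*x + 3*z + 20 → x > -5) → (x + (5/2)*z = -13 → 2*val ≥ -1)) ∧ ((¬(2*val ≠ 6*x + 3*z + 20 → x > -5)) → (x + (5/2)*z = -13 → 2*val ≥ 2)))) ∧ ((¬(2*val ≤ 3*x + 3 ↔ 3*x > -8)) → (x + (5/2)*z = -13 → 2*val ≥ -1)) implies it.
Every state satisfying the precondition satisfies the weakest precondition: the implication holds.
Answer: valid


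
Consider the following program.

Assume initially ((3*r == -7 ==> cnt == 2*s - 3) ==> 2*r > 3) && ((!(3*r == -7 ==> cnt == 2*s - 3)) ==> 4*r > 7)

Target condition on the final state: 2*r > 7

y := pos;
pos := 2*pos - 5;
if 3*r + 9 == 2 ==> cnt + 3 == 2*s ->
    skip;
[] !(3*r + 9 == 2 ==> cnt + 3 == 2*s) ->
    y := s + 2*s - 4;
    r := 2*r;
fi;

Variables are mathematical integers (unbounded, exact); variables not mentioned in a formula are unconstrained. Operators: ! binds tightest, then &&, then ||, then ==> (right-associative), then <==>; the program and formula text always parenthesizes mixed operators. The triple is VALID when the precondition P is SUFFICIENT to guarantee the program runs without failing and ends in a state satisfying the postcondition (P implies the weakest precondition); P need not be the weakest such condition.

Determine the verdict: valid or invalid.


Working backward. After the program, 2*r > 7 must hold.
Then branch requires 2*r > 7; else branch requires 4*r > 7.
Before the if: ((3*r == -7 ==> cnt == 2*s - 3) ==> 2*r > 7) && ((!(3*r == -7 ==> cnt == 2*s - 3)) ==> 4*r > 7)
Before pos := 2*pos - 5: ((3*r == -7 ==> cnt == 2*s - 3) ==> 2*r > 7) && ((!(3*r == -7 ==> cnt == 2*s - 3)) ==> 4*r > 7)
Before y := pos: ((3*r == -7 ==> cnt == 2*s - 3) ==> 2*r > 7) && ((!(3*r == -7 ==> cnt == 2*s - 3)) ==> 4*r > 7)
The weakest precondition is ((3*r == -7 ==> cnt == 2*s - 3) ==> 2*r > 7) && ((!(3*r == -7 ==> cnt == 2*s - 3)) ==> 4*r > 7).
Check whether ((3*r == -7 ==> cnt == 2*s - 3) ==> 2*r > 3) && ((!(3*r == -7 ==> cnt == 2*s - 3)) ==> 4*r > 7) implies it.
Countermodel: at the initial state cnt = 0, r = 2, s = 0, the precondition holds but the weakest precondition fails.
Answer: invalid


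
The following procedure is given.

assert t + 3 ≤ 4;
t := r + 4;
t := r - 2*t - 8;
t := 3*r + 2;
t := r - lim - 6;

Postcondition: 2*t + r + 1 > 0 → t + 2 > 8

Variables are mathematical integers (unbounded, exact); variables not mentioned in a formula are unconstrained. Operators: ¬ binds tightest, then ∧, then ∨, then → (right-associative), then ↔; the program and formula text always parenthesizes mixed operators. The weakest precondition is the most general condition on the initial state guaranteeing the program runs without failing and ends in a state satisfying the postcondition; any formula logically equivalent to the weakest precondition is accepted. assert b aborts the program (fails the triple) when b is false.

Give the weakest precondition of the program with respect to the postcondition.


Working backward. After the program, the postcondition 2*t + r + 1 > 0 → t + 2 > 8 must hold; in canonical form it is r + 2*t > -1 → t > 6.
Before t := r - lim - 6: 3*r > 2*lim + 11 → r > lim + 12
Before t := 3*r + 2: 3*r > 2*lim + 11 → r > lim + 12
Before t := r - 2*t - 8: 3*r > 2*lim + 11 → r > lim + 12
Before t := r + 4: 3*r > 2*lim + 11 → r > lim + 12
Before assert t + 3 ≤ 4: t ≤ 1 ∧ (3*r > 2*lim + 11 → r > lim + 12)
Answer: WP = t ≤ 1 ∧ (3*r > 2*lim + 11 → r > lim + 12)


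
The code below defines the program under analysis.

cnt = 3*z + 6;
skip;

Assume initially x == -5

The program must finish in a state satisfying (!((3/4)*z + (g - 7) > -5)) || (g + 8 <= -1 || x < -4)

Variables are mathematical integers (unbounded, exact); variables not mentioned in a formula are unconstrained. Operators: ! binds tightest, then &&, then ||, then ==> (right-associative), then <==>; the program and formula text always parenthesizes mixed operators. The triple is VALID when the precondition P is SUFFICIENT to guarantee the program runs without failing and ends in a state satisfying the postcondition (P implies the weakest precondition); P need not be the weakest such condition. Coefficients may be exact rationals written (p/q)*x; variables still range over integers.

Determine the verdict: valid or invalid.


Working backward. After the program, the postcondition (!((3/4)*z + (g - 7) > -5)) || (g + 8 <= -1 || x < -4) must hold; in canonical form it is (!(g + (3/4)*z > 2)) || g <= -9 || x < -4.
Before skip: (!(g + (3/4)*z > 2)) || g <= -9 || x < -4
Before cnt := 3*z + 6: (!(g + (3/4)*z > 2)) || g <= -9 || x < -4
The weakest precondition is (!(g + (3/4)*z > 2)) || g <= -9 || x < -4.
Check whether x == -5 implies it.
Every state satisfying the precondition satisfies the weakest precondition: the implication holds.
Answer: valid


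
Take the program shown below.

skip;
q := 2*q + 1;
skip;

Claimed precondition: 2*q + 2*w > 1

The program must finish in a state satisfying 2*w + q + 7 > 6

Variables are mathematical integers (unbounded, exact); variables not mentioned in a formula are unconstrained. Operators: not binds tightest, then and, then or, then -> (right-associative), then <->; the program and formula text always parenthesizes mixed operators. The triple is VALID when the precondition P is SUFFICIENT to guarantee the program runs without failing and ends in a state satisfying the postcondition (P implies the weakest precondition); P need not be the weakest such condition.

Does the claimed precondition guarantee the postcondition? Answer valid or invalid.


Working backward. After the program, the postcondition 2*w + q + 7 > 6 must hold; in canonical form it is q + 2*w > -1.
Before skip: q + 2*w > -1
Before q := 2*q + 1: 2*q + 2*w > -2
Before skip: 2*q + 2*w > -2
The weakest precondition is 2*q + 2*w > -2.
Check whether 2*q + 2*w > 1 implies it.
Every state satisfying the precondition satisfies the weakest precondition: the implication holds.
Answer: valid


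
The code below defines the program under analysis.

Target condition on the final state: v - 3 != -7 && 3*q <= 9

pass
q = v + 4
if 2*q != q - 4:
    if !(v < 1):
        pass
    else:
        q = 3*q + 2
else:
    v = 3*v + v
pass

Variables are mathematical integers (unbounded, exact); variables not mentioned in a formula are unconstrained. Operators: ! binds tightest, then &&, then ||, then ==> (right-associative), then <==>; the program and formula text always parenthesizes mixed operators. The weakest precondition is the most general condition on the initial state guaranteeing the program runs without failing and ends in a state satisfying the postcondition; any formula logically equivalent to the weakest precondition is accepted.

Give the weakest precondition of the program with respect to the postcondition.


Working backward. After the program, the postcondition v - 3 != -7 && 3*q <= 9 must hold; in canonical form it is v != -4 && 3*q <= 9.
Before skip: v != -4 && 3*q <= 9
Then branch requires ((!(v < 1)) ==> (v != -4 && 3*q <= 9)) && (v < 1 ==> (v != -4 && 9*q <= 3)); else branch requires 4*v != -4 && 3*q <= 9.
Before the if: (q != -4 ==> (((!(v < 1)) ==> (v != -4 && 3*q <= 9)) && (v < 1 ==> (v != -4 && 9*q <= 3)))) && ((!(q != -4)) ==> (4*v != -4 && 3*q <= 9))
Before q := v + 4: (v != -8 ==> (((!(v < 1)) ==> (v != -4 && 3*v <= -3)) && (v < 1 ==> (v != -4 && 9*v <= -33)))) && ((!(v != -8)) ==> (4*v != -4 && 3*v <= -3))
Before skip: (v != -8 ==> (((!(v < 1)) ==> (v != -4 && 3*v <= -3)) && (v < 1 ==> (v != -4 && 9*v <= -33)))) && ((!(v != -8)) ==> (4*v != -4 && 3*v <= -3))
Answer: WP = (v != -8 ==> (((!(v < 1)) ==> (v != -4 && 3*v <= -3)) && (v < 1 ==> (v != -4 && 9*v <= -33)))) && ((!(v != -8)) ==> (4*v != -4 && 3*v <= -3))


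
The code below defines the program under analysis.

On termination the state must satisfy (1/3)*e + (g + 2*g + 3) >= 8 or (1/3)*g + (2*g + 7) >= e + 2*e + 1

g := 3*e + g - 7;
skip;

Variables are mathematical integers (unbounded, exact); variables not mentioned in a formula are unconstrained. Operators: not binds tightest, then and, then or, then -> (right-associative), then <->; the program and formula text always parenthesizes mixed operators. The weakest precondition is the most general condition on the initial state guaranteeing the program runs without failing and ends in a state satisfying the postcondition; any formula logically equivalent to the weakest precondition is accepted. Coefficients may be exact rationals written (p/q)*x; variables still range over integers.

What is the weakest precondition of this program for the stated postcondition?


Working backward. After the program, the postcondition (1/3)*e + (g + 2*g + 3) >= 8 or (1/3)*g + (2*g + 7) >= e + 2*e + 1 must hold; in canonical form it is (1/3)*e + 3*g >= 5 or (7/3)*g >= 3*e - 6.
Before skip: (1/3)*e + 3*g >= 5 or (7/3)*g >= 3*e - 6
Before g := 3*e + g - 7: (28/3)*e + 3*g >= 26 or 4*e + (7/3)*g >= 31/3
Answer: WP = (28/3)*e + 3*g >= 26 or 4*e + (7/3)*g >= 31/3


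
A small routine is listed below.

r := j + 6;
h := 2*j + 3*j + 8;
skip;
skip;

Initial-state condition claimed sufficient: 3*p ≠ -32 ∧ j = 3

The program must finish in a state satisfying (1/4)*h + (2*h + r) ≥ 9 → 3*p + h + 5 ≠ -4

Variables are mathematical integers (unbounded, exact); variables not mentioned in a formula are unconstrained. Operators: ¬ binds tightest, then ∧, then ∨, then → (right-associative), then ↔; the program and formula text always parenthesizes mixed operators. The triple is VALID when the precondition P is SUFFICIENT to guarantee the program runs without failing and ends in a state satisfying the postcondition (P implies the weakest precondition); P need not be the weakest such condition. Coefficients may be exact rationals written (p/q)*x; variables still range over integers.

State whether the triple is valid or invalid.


Working backward. After the program, the postcondition (1/4)*h + (2*h + r) ≥ 9 → 3*p + h + 5 ≠ -4 must hold; in canonical form it is (9/4)*h + r ≥ 9 → h + 3*p ≠ -9.
Before skip: (9/4)*h + r ≥ 9 → h + 3*p ≠ -9
Before skip: (9/4)*h + r ≥ 9 → h + 3*p ≠ -9
Before h := 2*j + 3*j + 8: (45/4)*j + r ≥ -9 → 5*j + 3*p ≠ -17
Before r := j + 6: (49/4)*j ≥ -15 → 5*j + 3*p ≠ -17
The weakest precondition is (49/4)*j ≥ -15 → 5*j + 3*p ≠ -17.
Check whether 3*p ≠ -32 ∧ j = 3 implies it.
Every state satisfying the precondition satisfies the weakest precondition: the implication holds.
Answer: valid


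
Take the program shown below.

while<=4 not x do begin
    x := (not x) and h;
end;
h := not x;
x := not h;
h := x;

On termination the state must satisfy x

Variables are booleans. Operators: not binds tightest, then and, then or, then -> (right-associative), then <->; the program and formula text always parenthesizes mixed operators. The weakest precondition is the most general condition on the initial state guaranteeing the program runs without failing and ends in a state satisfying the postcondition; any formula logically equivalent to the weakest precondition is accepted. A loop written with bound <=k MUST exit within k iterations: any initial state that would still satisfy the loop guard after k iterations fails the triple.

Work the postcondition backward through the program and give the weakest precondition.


Working backward. After the program, x must hold.
Before h := x: x
Before x := not h: not h
Before h := not x: x
Before the loop (bound <=4), unroll the exhaustion recursion (WP_0 = exit-now case; WP_j = one more guarded iteration, up to j = 4):
  WP_0: x
  WP_1: (not x) -> ((not x) and h)
  WP_2: (not x) -> ((not ((not x) and h)) -> ((not ((not x) and h)) and h))
  WP_3: (not x) -> ((not ((not x) and h)) -> ((not ((not ((not x) and h)) and h)) -> ((not ((not ((not x) and h)) and h)) and h)))
  WP_4: (not x) -> ((not ((not x) and h)) -> ((not ((not ((not x) and h)) and h)) -> ((not ((not ((not ((not x) and h)) and h)) and h)) -> ((not ((not ((not ((not x) and h)) and h)) and h)) and h))))
So before the loop: (not x) -> ((not ((not x) and h)) -> ((not ((not ((not x) and h)) and h)) -> ((not ((not ((not ((not x) and h)) and h)) and h)) -> ((not ((not ((not ((not x) and h)) and h)) and h)) and h))))
Answer: WP = (not x) -> ((not ((not x) and h)) -> ((not ((not ((not x) and h)) and h)) -> ((not ((not ((not ((not x) and h)) and h)) and h)) -> ((not ((not ((not ((not x) and h)) and h)) and h)) and h))))


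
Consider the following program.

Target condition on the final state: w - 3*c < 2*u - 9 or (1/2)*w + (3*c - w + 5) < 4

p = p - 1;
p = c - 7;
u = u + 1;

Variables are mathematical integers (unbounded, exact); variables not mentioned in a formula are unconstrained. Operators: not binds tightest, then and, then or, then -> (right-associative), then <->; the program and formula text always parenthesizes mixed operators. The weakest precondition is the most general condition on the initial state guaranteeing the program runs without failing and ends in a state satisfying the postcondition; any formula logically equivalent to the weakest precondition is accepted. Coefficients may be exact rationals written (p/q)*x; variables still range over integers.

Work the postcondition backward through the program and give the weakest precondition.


Working backward. After the program, the postcondition w - 3*c < 2*u - 9 or (1/2)*w + (3*c - w + 5) < 4 must hold; in canonical form it is w < 3*c + 2*u - 9 or 3*c < (1/2)*w - 1.
Before u := u + 1: w < 3*c + 2*u - 7 or 3*c < (1/2)*w - 1
Before p := c - 7: w < 3*c + 2*u - 7 or 3*c < (1/2)*w - 1
Before p := p - 1: w < 3*c + 2*u - 7 or 3*c < (1/2)*w - 1
Answer: WP = w < 3*c + 2*u - 7 or 3*c < (1/2)*w - 1


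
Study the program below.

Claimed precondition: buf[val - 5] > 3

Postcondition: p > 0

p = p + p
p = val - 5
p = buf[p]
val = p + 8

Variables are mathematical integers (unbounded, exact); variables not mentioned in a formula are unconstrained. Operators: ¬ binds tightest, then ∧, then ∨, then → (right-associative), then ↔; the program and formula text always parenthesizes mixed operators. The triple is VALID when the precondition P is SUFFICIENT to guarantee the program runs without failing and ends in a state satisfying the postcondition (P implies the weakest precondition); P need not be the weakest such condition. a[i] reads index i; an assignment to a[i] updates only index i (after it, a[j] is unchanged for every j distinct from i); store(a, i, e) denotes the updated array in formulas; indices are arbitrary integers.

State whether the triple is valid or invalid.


Working backward. After the program, p > 0 must hold.
Before val := p + 8: p > 0
Before p := buf[p]: buf[p] > 0
Before p := val - 5: buf[val - 5] > 0
Before p := p + p: buf[val - 5] > 0
The weakest precondition is buf[val - 5] > 0.
Check whether buf[val - 5] > 3 implies it.
Every state satisfying the precondition satisfies the weakest precondition: the implication holds.
Answer: valid


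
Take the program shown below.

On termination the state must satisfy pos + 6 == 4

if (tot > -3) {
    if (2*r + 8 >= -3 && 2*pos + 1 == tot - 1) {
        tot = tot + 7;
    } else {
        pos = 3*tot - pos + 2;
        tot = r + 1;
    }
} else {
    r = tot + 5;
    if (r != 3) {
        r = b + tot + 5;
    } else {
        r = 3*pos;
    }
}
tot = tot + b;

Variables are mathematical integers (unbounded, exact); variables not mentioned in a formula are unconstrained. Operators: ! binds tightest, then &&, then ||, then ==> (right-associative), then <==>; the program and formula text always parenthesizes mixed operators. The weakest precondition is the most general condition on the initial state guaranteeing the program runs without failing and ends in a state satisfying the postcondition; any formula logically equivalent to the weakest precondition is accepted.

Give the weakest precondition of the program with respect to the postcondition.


Working backward. After the program, the postcondition pos + 6 == 4 must hold; in canonical form it is pos == -2.
Before tot := tot + b: pos == -2
Then branch requires ((2*r >= -11 && 2*pos == tot - 2) ==> pos == -2) && ((!(2*r >= -11 && 2*pos == tot - 2)) ==> 3*tot == pos - 4); else branch requires (tot != -2 ==> pos == -2) && ((!(tot != -2)) ==> pos == -2).
Before the if: (tot > -3 ==> (((2*r >= -11 && 2*pos == tot - 2) ==> pos == -2) && ((!(2*r >= -11 && 2*pos == tot - 2)) ==> 3*tot == pos - 4))) && ((!(tot > -3)) ==> ((tot != -2 ==> pos == -2) && ((!(tot != -2)) ==> pos == -2)))
Answer: WP = (tot > -3 ==> (((2*r >= -11 && 2*pos == tot - 2) ==> pos == -2) && ((!(2*r >= -11 && 2*pos == tot - 2)) ==> 3*tot == pos - 4))) && ((!(tot > -3)) ==> ((tot != -2 ==> pos == -2) && ((!(tot != -2)) ==> pos == -2)))


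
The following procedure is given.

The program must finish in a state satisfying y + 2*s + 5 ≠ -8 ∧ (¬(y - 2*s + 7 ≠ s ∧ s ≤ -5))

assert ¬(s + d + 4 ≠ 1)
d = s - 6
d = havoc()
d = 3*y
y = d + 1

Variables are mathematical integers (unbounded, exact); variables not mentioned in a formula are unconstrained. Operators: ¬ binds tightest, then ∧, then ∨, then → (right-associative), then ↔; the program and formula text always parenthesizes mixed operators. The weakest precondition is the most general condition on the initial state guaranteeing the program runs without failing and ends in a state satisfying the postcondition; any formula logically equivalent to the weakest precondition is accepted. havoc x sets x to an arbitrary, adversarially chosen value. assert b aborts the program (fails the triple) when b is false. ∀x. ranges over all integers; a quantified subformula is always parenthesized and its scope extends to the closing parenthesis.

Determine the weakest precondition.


Working backward. After the program, the postcondition y + 2*s + 5 ≠ -8 ∧ (¬(y - 2*s + 7 ≠ s ∧ s ≤ -5)) must hold; in canonical form it is 2*s + y ≠ -13 ∧ (¬(y ≠ 3*s - 7 ∧ s ≤ -5)).
Before y := d + 1: d + 2*s ≠ -14 ∧ (¬(d ≠ 3*s - 8 ∧ s ≤ -5))
Before d := 3*y: 2*s + 3*y ≠ -14 ∧ (¬(3*y ≠ 3*s - 8 ∧ s ≤ -5))
Before havoc d: 2*s + 3*y ≠ -14 ∧ (¬(3*y ≠ 3*s - 8 ∧ s ≤ -5))
Before d := s - 6: 2*s + 3*y ≠ -14 ∧ (¬(3*y ≠ 3*s - 8 ∧ s ≤ -5))
Before assert ¬(s + d + 4 ≠ 1): (¬(d + s ≠ -3)) ∧ 2*s + 3*y ≠ -14 ∧ (¬(3*y ≠ 3*s - 8 ∧ s ≤ -5))
Answer: WP = (¬(d + s ≠ -3)) ∧ 2*s + 3*y ≠ -14 ∧ (¬(3*y ≠ 3*s - 8 ∧ s ≤ -5))


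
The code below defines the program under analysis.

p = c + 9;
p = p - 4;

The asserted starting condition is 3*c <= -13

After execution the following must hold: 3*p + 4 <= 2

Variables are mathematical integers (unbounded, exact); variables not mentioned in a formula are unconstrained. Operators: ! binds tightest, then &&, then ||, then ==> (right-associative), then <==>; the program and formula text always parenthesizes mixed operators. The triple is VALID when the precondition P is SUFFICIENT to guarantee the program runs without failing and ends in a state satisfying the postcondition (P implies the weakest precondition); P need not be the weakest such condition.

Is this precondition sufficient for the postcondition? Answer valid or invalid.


Working backward. After the program, the postcondition 3*p + 4 <= 2 must hold; in canonical form it is 3*p <= -2.
Before p := p - 4: 3*p <= 10
Before p := c + 9: 3*c <= -17
The weakest precondition is 3*c <= -17.
Check whether 3*c <= -13 implies it.
Countermodel: at the initial state c = -5, the precondition holds but the weakest precondition fails.
Answer: invalid


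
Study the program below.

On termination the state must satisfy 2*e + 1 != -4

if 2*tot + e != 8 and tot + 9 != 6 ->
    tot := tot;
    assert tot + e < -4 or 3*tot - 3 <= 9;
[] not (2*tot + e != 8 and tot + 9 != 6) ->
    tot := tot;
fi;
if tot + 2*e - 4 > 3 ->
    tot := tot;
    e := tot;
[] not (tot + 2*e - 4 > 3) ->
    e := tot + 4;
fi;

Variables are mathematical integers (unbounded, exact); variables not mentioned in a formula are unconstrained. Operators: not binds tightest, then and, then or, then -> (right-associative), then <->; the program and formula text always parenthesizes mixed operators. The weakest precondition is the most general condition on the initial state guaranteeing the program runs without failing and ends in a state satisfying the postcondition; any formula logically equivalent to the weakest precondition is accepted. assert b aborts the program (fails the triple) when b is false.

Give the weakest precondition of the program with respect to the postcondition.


Working backward. After the program, the postcondition 2*e + 1 != -4 must hold; in canonical form it is 2*e != -5.
Then branch requires 2*tot != -5; else branch requires 2*tot != -13.
Before the if: (2*e + tot > 7 -> 2*tot != -5) and ((not (2*e + tot > 7)) -> 2*tot != -13)
Then branch requires (e + tot < -4 or 3*tot <= 12) and (2*e + tot > 7 -> 2*tot != -5) and ((not (2*e + tot > 7)) -> 2*tot != -13); else branch requires (2*e + tot > 7 -> 2*tot != -5) and ((not (2*e + tot > 7)) -> 2*tot != -13).
Before the if: ((e + 2*tot != 8 and tot != -3) -> ((e + tot < -4 or 3*tot <= 12) and (2*e + tot > 7 -> 2*tot != -5) and ((not (2*e + tot > 7)) -> 2*tot != -13))) and ((not (e + 2*tot != 8 and tot != -3)) -> ((2*e + tot > 7 -> 2*tot != -5) and ((not (2*e + tot > 7)) -> 2*tot != -13)))
Answer: WP = ((e + 2*tot != 8 and tot != -3) -> ((e + tot < -4 or 3*tot <= 12) and (2*e + tot > 7 -> 2*tot != -5) and ((not (2*e + tot > 7)) -> 2*tot != -13))) and ((not (e + 2*tot != 8 and tot != -3)) -> ((2*e + tot > 7 -> 2*tot != -5) and ((not (2*e + tot > 7)) -> 2*tot != -13)))


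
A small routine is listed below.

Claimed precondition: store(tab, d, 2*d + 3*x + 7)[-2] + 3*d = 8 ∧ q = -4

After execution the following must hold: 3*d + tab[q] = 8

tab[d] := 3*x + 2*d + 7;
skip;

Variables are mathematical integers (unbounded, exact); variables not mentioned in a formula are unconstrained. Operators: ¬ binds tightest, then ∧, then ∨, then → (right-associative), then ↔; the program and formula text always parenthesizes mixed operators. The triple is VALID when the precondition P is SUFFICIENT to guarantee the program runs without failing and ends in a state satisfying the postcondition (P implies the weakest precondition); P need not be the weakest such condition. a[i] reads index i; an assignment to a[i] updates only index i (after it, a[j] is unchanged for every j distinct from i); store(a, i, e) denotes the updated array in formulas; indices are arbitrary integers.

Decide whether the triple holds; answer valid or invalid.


Working backward. After the program, the postcondition 3*d + tab[q] = 8 must hold; in canonical form it is tab[q] + 3*d = 8.
Before skip: tab[q] + 3*d = 8
Before tab[d] := 3*x + 2*d + 7: store(tab, d, 2*d + 3*x + 7)[q] + 3*d = 8
The weakest precondition is store(tab, d, 2*d + 3*x + 7)[q] + 3*d = 8.
Check whether store(tab, d, 2*d + 3*x + 7)[-2] + 3*d = 8 ∧ q = -4 implies it.
Countermodel: at the initial state d = -3, q = -4, tab = {[-4] = 0, [-3] = 2, [-2] = 17, elsewhere 2}, x = 0, the precondition holds but the weakest precondition fails.
Answer: invalid


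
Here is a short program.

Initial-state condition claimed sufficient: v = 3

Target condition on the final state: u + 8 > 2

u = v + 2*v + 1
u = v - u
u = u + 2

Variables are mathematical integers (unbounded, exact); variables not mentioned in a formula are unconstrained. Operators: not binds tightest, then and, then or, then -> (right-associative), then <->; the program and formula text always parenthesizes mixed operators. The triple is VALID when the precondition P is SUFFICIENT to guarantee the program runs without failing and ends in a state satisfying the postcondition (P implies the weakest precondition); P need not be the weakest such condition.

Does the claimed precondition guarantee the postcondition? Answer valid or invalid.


Working backward. After the program, the postcondition u + 8 > 2 must hold; in canonical form it is u > -6.
Before u := u + 2: u > -8
Before u := v - u: v > u - 8
Before u := v + 2*v + 1: 2*v < 7
The weakest precondition is 2*v < 7.
Check whether v = 3 implies it.
Every state satisfying the precondition satisfies the weakest precondition: the implication holds.
Answer: valid
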